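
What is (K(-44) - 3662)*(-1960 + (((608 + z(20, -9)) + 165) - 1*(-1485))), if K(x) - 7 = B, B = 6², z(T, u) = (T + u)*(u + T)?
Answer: -1516361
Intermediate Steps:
z(T, u) = (T + u)² (z(T, u) = (T + u)*(T + u) = (T + u)²)
B = 36
K(x) = 43 (K(x) = 7 + 36 = 43)
(K(-44) - 3662)*(-1960 + (((608 + z(20, -9)) + 165) - 1*(-1485))) = (43 - 3662)*(-1960 + (((608 + (20 - 9)²) + 165) - 1*(-1485))) = -3619*(-1960 + (((608 + 11²) + 165) + 1485)) = -3619*(-1960 + (((608 + 121) + 165) + 1485)) = -3619*(-1960 + ((729 + 165) + 1485)) = -3619*(-1960 + (894 + 1485)) = -3619*(-1960 + 2379) = -3619*419 = -1516361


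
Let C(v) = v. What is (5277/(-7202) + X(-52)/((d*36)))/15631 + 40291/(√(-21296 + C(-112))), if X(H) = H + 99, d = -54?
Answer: -481681/9947488824 - 40291*I*√1338/5352 ≈ -4.8422e-5 - 275.37*I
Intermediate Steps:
X(H) = 99 + H
(5277/(-7202) + X(-52)/((d*36)))/15631 + 40291/(√(-21296 + C(-112))) = (5277/(-7202) + (99 - 52)/((-54*36)))/15631 + 40291/(√(-21296 - 112)) = (5277*(-1/7202) + 47/(-1944))*(1/15631) + 40291/(√(-21408)) = (-5277/7202 + 47*(-1/1944))*(1/15631) + 40291/((4*I*√1338)) = (-5277/7202 - 47/1944)*(1/15631) + 40291*(-I*√1338/5352) = -5298491/7000344*1/15631 - 40291*I*√1338/5352 = -481681/9947488824 - 40291*I*√1338/5352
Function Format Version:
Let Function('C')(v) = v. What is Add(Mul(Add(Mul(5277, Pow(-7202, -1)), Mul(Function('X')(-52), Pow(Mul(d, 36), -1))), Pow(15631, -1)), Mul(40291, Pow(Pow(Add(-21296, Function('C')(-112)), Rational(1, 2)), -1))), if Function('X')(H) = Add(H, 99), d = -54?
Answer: Add(Rational(-481681, 9947488824), Mul(Rational(-40291, 5352), I, Pow(1338, Rational(1, 2)))) ≈ Add(-4.8422e-5, Mul(-275.37, I))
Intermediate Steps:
Function('X')(H) = Add(99, H)
Add(Mul(Add(Mul(5277, Pow(-7202, -1)), Mul(Function('X')(-52), Pow(Mul(d, 36), -1))), Pow(15631, -1)), Mul(40291, Pow(Pow(Add(-21296, Function('C')(-112)), Rational(1, 2)), -1))) = Add(Mul(Add(Mul(5277, Pow(-7202, -1)), Mul(Add(99, -52), Pow(Mul(-54, 36), -1))), Pow(15631, -1)), Mul(40291, Pow(Pow(Add(-21296, -112), Rational(1, 2)), -1))) = Add(Mul(Add(Mul(5277, Rational(-1, 7202)), Mul(47, Pow(-1944, -1))), Rational(1, 15631)), Mul(40291, Pow(Pow(-21408, Rational(1, 2)), -1))) = Add(Mul(Add(Rational(-5277, 7202), Mul(47, Rational(-1, 1944))), Rational(1, 15631)), Mul(40291, Pow(Mul(4, I, Pow(1338, Rational(1, 2))), -1))) = Add(Mul(Add(Rational(-5277, 7202), Rational(-47, 1944)), Rational(1, 15631)), Mul(40291, Mul(Rational(-1, 5352), I, Pow(1338, Rational(1, 2))))) = Add(Mul(Rational(-5298491, 7000344), Rational(1, 15631)), Mul(Rational(-40291, 5352), I, Pow(1338, Rational(1, 2)))) = Add(Rational(-481681, 9947488824), Mul(Rational(-40291, 5352), I, Pow(1338, Rational(1, 2))))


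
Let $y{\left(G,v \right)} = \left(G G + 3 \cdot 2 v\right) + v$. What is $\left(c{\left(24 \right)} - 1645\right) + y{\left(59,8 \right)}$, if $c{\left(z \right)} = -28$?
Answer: $1864$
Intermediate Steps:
$y{\left(G,v \right)} = G^{2} + 7 v$ ($y{\left(G,v \right)} = \left(G^{2} + 6 v\right) + v = G^{2} + 7 v$)
$\left(c{\left(24 \right)} - 1645\right) + y{\left(59,8 \right)} = \left(-28 - 1645\right) + \left(59^{2} + 7 \cdot 8\right) = -1673 + \left(3481 + 56\right) = -1673 + 3537 = 1864$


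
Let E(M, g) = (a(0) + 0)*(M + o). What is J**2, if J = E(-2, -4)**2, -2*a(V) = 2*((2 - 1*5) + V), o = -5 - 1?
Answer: 331776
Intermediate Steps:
o = -6
a(V) = 3 - V (a(V) = -((2 - 1*5) + V) = -((2 - 5) + V) = -(-3 + V) = -(-6 + 2*V)/2 = 3 - V)
E(M, g) = -18 + 3*M (E(M, g) = ((3 - 1*0) + 0)*(M - 6) = ((3 + 0) + 0)*(-6 + M) = (3 + 0)*(-6 + M) = 3*(-6 + M) = -18 + 3*M)
J = 576 (J = (-18 + 3*(-2))**2 = (-18 - 6)**2 = (-24)**2 = 576)
J**2 = 576**2 = 331776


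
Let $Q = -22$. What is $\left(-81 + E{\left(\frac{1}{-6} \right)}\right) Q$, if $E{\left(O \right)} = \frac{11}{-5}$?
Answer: $\frac{9152}{5} \approx 1830.4$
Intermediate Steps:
$E{\left(O \right)} = - \frac{11}{5}$ ($E{\left(O \right)} = 11 \left(- \frac{1}{5}\right) = - \frac{11}{5}$)
$\left(-81 + E{\left(\frac{1}{-6} \right)}\right) Q = \left(-81 - \frac{11}{5}\right) \left(-22\right) = \left(- \frac{416}{5}\right) \left(-22\right) = \frac{9152}{5}$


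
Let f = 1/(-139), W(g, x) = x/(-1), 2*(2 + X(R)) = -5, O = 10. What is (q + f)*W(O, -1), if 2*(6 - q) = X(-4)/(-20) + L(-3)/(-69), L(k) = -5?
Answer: 4484041/767280 ≈ 5.8441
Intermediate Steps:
X(R) = -9/2 (X(R) = -2 + (1/2)*(-5) = -2 - 5/2 = -9/2)
W(g, x) = -x (W(g, x) = x*(-1) = -x)
q = 32299/5520 (q = 6 - (-9/2/(-20) - 5/(-69))/2 = 6 - (-9/2*(-1/20) - 5*(-1/69))/2 = 6 - (9/40 + 5/69)/2 = 6 - 1/2*821/2760 = 6 - 821/5520 = 32299/5520 ≈ 5.8513)
f = -1/139 ≈ -0.0071942
(q + f)*W(O, -1) = (32299/5520 - 1/139)*(-1*(-1)) = (4484041/767280)*1 = 4484041/767280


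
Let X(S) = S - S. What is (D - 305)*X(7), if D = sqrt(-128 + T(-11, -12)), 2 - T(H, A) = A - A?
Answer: 0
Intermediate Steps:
X(S) = 0
T(H, A) = 2 (T(H, A) = 2 - (A - A) = 2 - 1*0 = 2 + 0 = 2)
D = 3*I*sqrt(14) (D = sqrt(-128 + 2) = sqrt(-126) = 3*I*sqrt(14) ≈ 11.225*I)
(D - 305)*X(7) = (3*I*sqrt(14) - 305)*0 = (-305 + 3*I*sqrt(14))*0 = 0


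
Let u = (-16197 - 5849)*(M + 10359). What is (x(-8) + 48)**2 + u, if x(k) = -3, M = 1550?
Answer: -262543789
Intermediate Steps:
u = -262545814 (u = (-16197 - 5849)*(1550 + 10359) = -22046*11909 = -262545814)
(x(-8) + 48)**2 + u = (-3 + 48)**2 - 262545814 = 45**2 - 262545814 = 2025 - 262545814 = -262543789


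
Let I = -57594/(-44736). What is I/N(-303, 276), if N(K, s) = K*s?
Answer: -9599/623530368 ≈ -1.5395e-5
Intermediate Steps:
I = 9599/7456 (I = -57594*(-1/44736) = 9599/7456 ≈ 1.2874)
I/N(-303, 276) = 9599/(7456*((-303*276))) = (9599/7456)/(-83628) = (9599/7456)*(-1/83628) = -9599/623530368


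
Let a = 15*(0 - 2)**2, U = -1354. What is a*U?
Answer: -81240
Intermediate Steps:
a = 60 (a = 15*(-2)**2 = 15*4 = 60)
a*U = 60*(-1354) = -81240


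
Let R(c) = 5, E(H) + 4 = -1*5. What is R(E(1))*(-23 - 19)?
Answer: -210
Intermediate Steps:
E(H) = -9 (E(H) = -4 - 1*5 = -4 - 5 = -9)
R(E(1))*(-23 - 19) = 5*(-23 - 19) = 5*(-42) = -210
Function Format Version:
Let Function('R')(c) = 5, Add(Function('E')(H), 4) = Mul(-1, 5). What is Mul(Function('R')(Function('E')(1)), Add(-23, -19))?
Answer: -210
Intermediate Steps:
Function('E')(H) = -9 (Function('E')(H) = Add(-4, Mul(-1, 5)) = Add(-4, -5) = -9)
Mul(Function('R')(Function('E')(1)), Add(-23, -19)) = Mul(5, Add(-23, -19)) = Mul(5, -42) = -210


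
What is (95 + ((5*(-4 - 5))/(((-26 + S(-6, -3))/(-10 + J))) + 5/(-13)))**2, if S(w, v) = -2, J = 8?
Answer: 276723225/33124 ≈ 8354.2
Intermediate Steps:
(95 + ((5*(-4 - 5))/(((-26 + S(-6, -3))/(-10 + J))) + 5/(-13)))**2 = (95 + ((5*(-4 - 5))/(((-26 - 2)/(-10 + 8))) + 5/(-13)))**2 = (95 + ((5*(-9))/((-28/(-2))) + 5*(-1/13)))**2 = (95 + (-45/((-28*(-1/2))) - 5/13))**2 = (95 + (-45/14 - 5/13))**2 = (95 - 655/182)**2 = (16635/182)**2 = 276723225/33124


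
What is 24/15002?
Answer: 12/7501 ≈ 0.0015998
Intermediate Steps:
24/15002 = 24*(1/15002) = 12/7501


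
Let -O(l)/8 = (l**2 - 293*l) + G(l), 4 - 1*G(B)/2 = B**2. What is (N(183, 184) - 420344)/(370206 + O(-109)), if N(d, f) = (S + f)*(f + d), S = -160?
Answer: -205768/104847 ≈ -1.9626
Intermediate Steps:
G(B) = 8 - 2*B**2
N(d, f) = (-160 + f)*(d + f) (N(d, f) = (-160 + f)*(f + d) = (-160 + f)*(d + f))
O(l) = -64 + 8*l**2 + 2344*l (O(l) = -8*((l**2 - 293*l) + (8 - 2*l**2)) = -8*(8 - l**2 - 293*l) = -64 + 8*l**2 + 2344*l)
(N(183, 184) - 420344)/(370206 + O(-109)) = ((184**2 - 160*183 - 160*184 + 183*184) - 420344)/(370206 + (-64 + 8*(-109)**2 + 2344*(-109))) = ((33856 - 29280 - 29440 + 33672) - 420344)/(370206 + (-64 + 8*11881 - 255496)) = (8808 - 420344)/(370206 + (-64 + 95048 - 255496)) = -411536/(370206 - 160512) = -411536/209694 = -411536*1/209694 = -205768/104847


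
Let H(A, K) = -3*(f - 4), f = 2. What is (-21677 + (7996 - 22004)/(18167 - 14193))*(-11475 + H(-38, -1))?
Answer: 494075379207/1987 ≈ 2.4865e+8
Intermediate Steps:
H(A, K) = 6 (H(A, K) = -3*(2 - 4) = -3*(-2) = 6)
(-21677 + (7996 - 22004)/(18167 - 14193))*(-11475 + H(-38, -1)) = (-21677 + (7996 - 22004)/(18167 - 14193))*(-11475 + 6) = (-21677 - 14008/3974)*(-11469) = (-21677 - 14008*1/3974)*(-11469) = (-21677 - 7004/1987)*(-11469) = -43079203/1987*(-11469) = 494075379207/1987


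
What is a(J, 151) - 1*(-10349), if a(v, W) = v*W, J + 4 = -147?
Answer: -12452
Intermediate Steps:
J = -151 (J = -4 - 147 = -151)
a(v, W) = W*v
a(J, 151) - 1*(-10349) = 151*(-151) - 1*(-10349) = -22801 + 10349 = -12452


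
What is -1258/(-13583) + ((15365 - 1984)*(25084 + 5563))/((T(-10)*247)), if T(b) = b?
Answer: -17245249227/103870 ≈ -1.6603e+5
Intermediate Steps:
-1258/(-13583) + ((15365 - 1984)*(25084 + 5563))/((T(-10)*247)) = -1258/(-13583) + ((15365 - 1984)*(25084 + 5563))/((-10*247)) = -1258*(-1/13583) + (13381*30647)/(-2470) = 74/799 + 410087507*(-1/2470) = 74/799 - 21583553/130 = -17245249227/103870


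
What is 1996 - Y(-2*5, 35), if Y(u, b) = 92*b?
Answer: -1224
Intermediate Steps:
1996 - Y(-2*5, 35) = 1996 - 92*35 = 1996 - 1*3220 = 1996 - 3220 = -1224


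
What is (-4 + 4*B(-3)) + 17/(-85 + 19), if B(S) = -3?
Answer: -1073/66 ≈ -16.258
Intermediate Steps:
(-4 + 4*B(-3)) + 17/(-85 + 19) = (-4 + 4*(-3)) + 17/(-85 + 19) = (-4 - 12) + 17/(-66) = -16 - 1/66*17 = -16 - 17/66 = -1073/66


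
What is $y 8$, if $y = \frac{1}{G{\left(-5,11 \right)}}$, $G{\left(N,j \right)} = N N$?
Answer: $\frac{8}{25} \approx 0.32$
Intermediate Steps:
$G{\left(N,j \right)} = N^{2}$
$y = \frac{1}{25}$ ($y = \frac{1}{\left(-5\right)^{2}} = \frac{1}{25} \approx 0.04$)
$y 8 = \frac{1}{25} \cdot 8 = \frac{8}{25}$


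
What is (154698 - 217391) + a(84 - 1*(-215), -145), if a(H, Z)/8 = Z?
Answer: -63853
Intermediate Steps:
a(H, Z) = 8*Z
(154698 - 217391) + a(84 - 1*(-215), -145) = (154698 - 217391) + 8*(-145) = -62693 - 1160 = -63853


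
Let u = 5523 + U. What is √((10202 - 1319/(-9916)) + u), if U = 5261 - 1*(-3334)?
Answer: √597831770281/4958 ≈ 155.95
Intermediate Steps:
U = 8595 (U = 5261 + 3334 = 8595)
u = 14118 (u = 5523 + 8595 = 14118)
√((10202 - 1319/(-9916)) + u) = √((10202 - 1319/(-9916)) + 14118) = √((10202 - 1319*(-1)/9916) + 14118) = √((10202 - 1*(-1319/9916)) + 14118) = √((10202 + 1319/9916) + 14118) = √(101164351/9916 + 14118) = √(241158439/9916) = √597831770281/4958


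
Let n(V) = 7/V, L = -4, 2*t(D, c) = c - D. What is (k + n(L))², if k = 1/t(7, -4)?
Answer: 7225/1936 ≈ 3.7319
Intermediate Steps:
t(D, c) = c/2 - D/2 (t(D, c) = (c - D)/2 = c/2 - D/2)
k = -2/11 (k = 1/((½)*(-4) - ½*7) = 1/(-2 - 7/2) = 1/(-11/2) = -2/11 ≈ -0.18182)
(k + n(L))² = (-2/11 + 7/(-4))² = (-2/11 + 7*(-¼))² = (-2/11 - 7/4)² = (-85/44)² = 7225/1936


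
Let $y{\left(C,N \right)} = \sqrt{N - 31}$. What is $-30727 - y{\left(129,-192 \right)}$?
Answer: $-30727 - i \sqrt{223} \approx -30727.0 - 14.933 i$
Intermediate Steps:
$y{\left(C,N \right)} = \sqrt{-31 + N}$
$-30727 - y{\left(129,-192 \right)} = -30727 - \sqrt{-31 - 192} = -30727 - \sqrt{-223} = -30727 - i \sqrt{223}$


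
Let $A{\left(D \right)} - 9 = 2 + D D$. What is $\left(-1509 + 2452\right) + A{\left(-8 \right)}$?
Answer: $1018$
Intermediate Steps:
$A{\left(D \right)} = 11 + D^{2}$ ($A{\left(D \right)} = 9 + \left(2 + D D\right) = 9 + \left(2 + D^{2}\right) = 11 + D^{2}$)
$\left(-1509 + 2452\right) + A{\left(-8 \right)} = \left(-1509 + 2452\right) + \left(11 + \left(-8\right)^{2}\right) = 943 + \left(11 + 64\right) = 943 + 75 = 1018$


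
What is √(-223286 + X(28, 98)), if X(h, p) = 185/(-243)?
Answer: I*√162776049/27 ≈ 472.53*I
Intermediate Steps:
X(h, p) = -185/243 (X(h, p) = 185*(-1/243) = -185/243)
√(-223286 + X(28, 98)) = √(-223286 - 185/243) = √(-54258683/243) = I*√162776049/27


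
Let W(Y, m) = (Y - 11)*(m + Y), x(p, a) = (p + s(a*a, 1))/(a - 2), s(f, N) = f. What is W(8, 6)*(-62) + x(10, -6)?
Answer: 10393/4 ≈ 2598.3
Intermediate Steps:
x(p, a) = (p + a²)/(-2 + a) (x(p, a) = (p + a*a)/(a - 2) = (p + a²)/(-2 + a))
W(Y, m) = (-11 + Y)*(Y + m)
W(8, 6)*(-62) + x(10, -6) = (8² - 11*8 - 11*6 + 8*6)*(-62) + (10 + (-6)²)/(-2 - 6) = (64 - 88 - 66 + 48)*(-62) + (10 + 36)/(-8) = -42*(-62) - ⅛*46 = 2604 - 23/4 = 10393/4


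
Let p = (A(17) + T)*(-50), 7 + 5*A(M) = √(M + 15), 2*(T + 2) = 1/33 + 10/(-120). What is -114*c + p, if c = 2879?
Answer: -43300577/132 - 40*√2 ≈ -3.2809e+5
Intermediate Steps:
T = -535/264 (T = -2 + (1/33 + 10/(-120))/2 = -2 + (1*(1/33) + 10*(-1/120))/2 = -2 + (1/33 - 1/12)/2 = -2 + (½)*(-7/132) = -2 - 7/264 = -535/264 ≈ -2.0265)
A(M) = -7/5 + √(15 + M)/5 (A(M) = -7/5 + √(M + 15)/5 = -7/5 + √(15 + M)/5)
p = 22615/132 - 40*√2 (p = ((-7/5 + √(15 + 17)/5) - 535/264)*(-50) = ((-7/5 + √32/5) - 535/264)*(-50) = ((-7/5 + (4*√2)/5) - 535/264)*(-50) = ((-7/5 + 4*√2/5) - 535/264)*(-50) = (-4523/1320 + 4*√2/5)*(-50) = 22615/132 - 40*√2 ≈ 114.76)
-114*c + p = -114*2879 + (22615/132 - 40*√2) = -328206 + (22615/132 - 40*√2) = -43300577/132 - 40*√2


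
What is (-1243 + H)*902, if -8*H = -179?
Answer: -4404015/4 ≈ -1.1010e+6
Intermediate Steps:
H = 179/8 (H = -⅛*(-179) = 179/8 ≈ 22.375)
(-1243 + H)*902 = (-1243 + 179/8)*902 = -9765/8*902 = -4404015/4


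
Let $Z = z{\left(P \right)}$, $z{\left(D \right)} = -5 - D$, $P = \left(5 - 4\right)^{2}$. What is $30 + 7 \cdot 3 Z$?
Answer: $-96$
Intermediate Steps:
$P = 1$ ($P = 1^{2} = 1$)
$Z = -6$ ($Z = -5 - 1 = -6$)
$30 + 7 \cdot 3 Z = 30 + 7 \cdot 3 \left(-6\right) = 30 + 21 \left(-6\right) = 30 - 126 = -96$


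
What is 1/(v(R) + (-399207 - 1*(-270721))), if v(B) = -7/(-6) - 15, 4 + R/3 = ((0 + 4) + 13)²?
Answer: -6/770999 ≈ -7.7821e-6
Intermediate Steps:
R = 855 (R = -12 + 3*((0 + 4) + 13)² = -12 + 3*(4 + 13)² = -12 + 3*17² = -12 + 3*289 = -12 + 867 = 855)
v(B) = -83/6 (v(B) = -7*(-⅙) - 15 = 7/6 - 15 = -83/6)
1/(v(R) + (-399207 - 1*(-270721))) = 1/(-83/6 + (-399207 - 1*(-270721))) = 1/(-83/6 + (-399207 + 270721)) = 1/(-83/6 - 128486) = 1/(-770999/6) = -6/770999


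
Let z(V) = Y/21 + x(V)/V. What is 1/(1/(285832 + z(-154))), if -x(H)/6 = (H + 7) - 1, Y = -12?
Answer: 22008576/77 ≈ 2.8583e+5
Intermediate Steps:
x(H) = -36 - 6*H (x(H) = -6*((H + 7) - 1) = -6*((7 + H) - 1) = -6*(6 + H) = -36 - 6*H)
z(V) = -4/7 + (-36 - 6*V)/V (z(V) = -12/21 + (-36 - 6*V)/V = -12*1/21 + (-36 - 6*V)/V = -4/7 + (-36 - 6*V)/V)
1/(1/(285832 + z(-154))) = 1/(1/(285832 + (-46/7 - 36/(-154)))) = 1/(1/(285832 + (-46/7 - 36*(-1/154)))) = 1/(1/(285832 + (-46/7 + 18/77))) = 1/(1/(285832 - 488/77)) = 1/(1/(22008576/77)) = 1/(77/22008576) = 22008576/77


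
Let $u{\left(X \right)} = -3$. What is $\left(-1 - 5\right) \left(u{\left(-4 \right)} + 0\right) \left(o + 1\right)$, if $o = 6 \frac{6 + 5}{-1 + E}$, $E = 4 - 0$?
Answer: $414$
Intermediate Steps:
$E = 4$ ($E = 4 + 0 = 4$)
$o = 22$ ($o = 6 \frac{6 + 5}{-1 + 4} = 6 \cdot \frac{11}{3} = 22$)
$\left(-1 - 5\right) \left(u{\left(-4 \right)} + 0\right) \left(o + 1\right) = \left(-1 - 5\right) \left(-3 + 0\right) \left(22 + 1\right) = \left(-6\right) \left(-3\right) 23 = 18 \cdot 23 = 414$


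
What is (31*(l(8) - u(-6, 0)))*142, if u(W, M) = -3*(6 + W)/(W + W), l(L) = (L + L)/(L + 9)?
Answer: 70432/17 ≈ 4143.1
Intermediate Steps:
l(L) = 2*L/(9 + L) (l(L) = (2*L)/(9 + L) = 2*L/(9 + L))
u(W, M) = -3*(6 + W)/(2*W)
(31*(l(8) - u(-6, 0)))*142 = (31*(2*8/(9 + 8) - (-3/2 - 9/(-6))))*142 = (31*(2*8/17 - (-3/2 - 9*(-⅙))))*142 = (31*(2*8*(1/17) - (-3/2 + 3/2)))*142 = (31*(16/17 - 1*0))*142 = (31*(16/17 + 0))*142 = (31*(16/17))*142 = (496/17)*142 = 70432/17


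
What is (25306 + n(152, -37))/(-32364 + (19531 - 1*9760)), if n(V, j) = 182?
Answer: -8496/7531 ≈ -1.1281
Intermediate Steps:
(25306 + n(152, -37))/(-32364 + (19531 - 1*9760)) = (25306 + 182)/(-32364 + (19531 - 1*9760)) = 25488/(-32364 + (19531 - 9760)) = 25488/(-32364 + 9771) = 25488/(-22593) = 25488*(-1/22593) = -8496/7531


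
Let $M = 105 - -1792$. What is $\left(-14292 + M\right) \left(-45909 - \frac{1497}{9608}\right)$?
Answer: $\frac{5467374619755}{9608} \approx 5.6904 \cdot 10^{8}$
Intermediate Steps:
$M = 1897$ ($M = 105 + 1792 = 1897$)
$\left(-14292 + M\right) \left(-45909 - \frac{1497}{9608}\right) = \left(-14292 + 1897\right) \left(-45909 - \frac{1497}{9608}\right) = - 12395 \left(-45909 - \frac{1497}{9608}\right) = \left(-12395\right) \left(- \frac{441095169}{9608}\right) = \frac{5467374619755}{9608}$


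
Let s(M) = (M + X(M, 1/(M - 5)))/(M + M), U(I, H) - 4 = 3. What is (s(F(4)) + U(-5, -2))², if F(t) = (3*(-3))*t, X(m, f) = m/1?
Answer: 64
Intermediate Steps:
X(m, f) = m (X(m, f) = m*1 = m)
U(I, H) = 7 (U(I, H) = 4 + 3 = 7)
F(t) = -9*t
s(M) = 1 (s(M) = (M + M)/(M + M) = (2*M)/((2*M)) = (2*M)*(1/(2*M)) = 1)
(s(F(4)) + U(-5, -2))² = (1 + 7)² = 8² = 64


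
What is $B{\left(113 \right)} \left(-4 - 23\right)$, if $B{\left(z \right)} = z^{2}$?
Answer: $-344763$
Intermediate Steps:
$B{\left(113 \right)} \left(-4 - 23\right) = 113^{2} \left(-4 - 23\right) = 12769 \left(-4 - 23\right) = 12769 \left(-27\right) = -344763$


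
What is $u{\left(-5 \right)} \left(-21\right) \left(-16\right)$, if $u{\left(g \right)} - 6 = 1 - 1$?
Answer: $2016$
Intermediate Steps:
$u{\left(g \right)} = 6$ ($u{\left(g \right)} = 6 + \left(1 - 1\right) = 6 + 0 = 6$)
$u{\left(-5 \right)} \left(-21\right) \left(-16\right) = 6 \left(-21\right) \left(-16\right) = \left(-126\right) \left(-16\right) = 2016$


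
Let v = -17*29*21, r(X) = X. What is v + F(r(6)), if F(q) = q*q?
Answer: -10317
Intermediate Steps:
F(q) = q²
v = -10353 (v = -493*21 = -10353)
v + F(r(6)) = -10353 + 6² = -10353 + 36 = -10317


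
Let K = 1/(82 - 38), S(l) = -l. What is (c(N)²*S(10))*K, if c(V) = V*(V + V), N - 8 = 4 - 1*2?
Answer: -100000/11 ≈ -9090.9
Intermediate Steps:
N = 10 (N = 8 + (4 - 1*2) = 8 + (4 - 2) = 8 + 2 = 10)
c(V) = 2*V² (c(V) = V*(2*V) = 2*V²)
K = 1/44 ≈ 0.022727
(c(N)²*S(10))*K = ((2*10²)²*(-1*10))*(1/44) = ((2*100)²*(-10))*(1/44) = (200²*(-10))*(1/44) = (40000*(-10))*(1/44) = -400000*1/44 = -100000/11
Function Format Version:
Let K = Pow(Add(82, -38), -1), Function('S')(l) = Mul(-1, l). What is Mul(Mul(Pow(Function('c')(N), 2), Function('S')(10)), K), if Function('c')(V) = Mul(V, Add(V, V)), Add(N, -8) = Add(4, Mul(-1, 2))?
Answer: Rational(-100000, 11) ≈ -9090.9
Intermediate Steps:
N = 10 (N = Add(8, Add(4, Mul(-1, 2))) = Add(8, Add(4, -2)) = Add(8, 2) = 10)
Function('c')(V) = Mul(2, Pow(V, 2)) (Function('c')(V) = Mul(V, Mul(2, V)) = Mul(2, Pow(V, 2)))
K = Rational(1, 44) (K = Pow(44, -1) = Rational(1, 44) ≈ 0.022727)
Mul(Mul(Pow(Function('c')(N), 2), Function('S')(10)), K) = Mul(Mul(Pow(Mul(2, Pow(10, 2)), 2), Mul(-1, 10)), Rational(1, 44)) = Mul(Mul(Pow(Mul(2, 100), 2), -10), Rational(1, 44)) = Mul(Mul(Pow(200, 2), -10), Rational(1, 44)) = Mul(Mul(40000, -10), Rational(1, 44)) = Mul(-400000, Rational(1, 44)) = Rational(-100000, 11)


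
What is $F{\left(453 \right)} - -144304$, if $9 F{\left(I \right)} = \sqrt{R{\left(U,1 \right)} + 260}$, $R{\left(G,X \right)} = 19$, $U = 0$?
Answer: $144304 + \frac{\sqrt{31}}{3} \approx 1.4431 \cdot 10^{5}$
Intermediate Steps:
$F{\left(I \right)} = \frac{\sqrt{31}}{3}$ ($F{\left(I \right)} = \frac{\sqrt{19 + 260}}{9} = \frac{\sqrt{279}}{9} = \frac{3 \sqrt{31}}{9} = \frac{\sqrt{31}}{3}$)
$F{\left(453 \right)} - -144304 = \frac{\sqrt{31}}{3} - -144304 = \frac{\sqrt{31}}{3} + 144304 = 144304 + \frac{\sqrt{31}}{3}$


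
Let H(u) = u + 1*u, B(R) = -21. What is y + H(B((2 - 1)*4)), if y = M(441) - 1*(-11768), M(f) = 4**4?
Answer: 11982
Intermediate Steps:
M(f) = 256
H(u) = 2*u (H(u) = u + u = 2*u)
y = 12024 (y = 256 - 1*(-11768) = 256 + 11768 = 12024)
y + H(B((2 - 1)*4)) = 12024 + 2*(-21) = 12024 - 42 = 11982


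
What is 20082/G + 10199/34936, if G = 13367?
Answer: 837914785/466989512 ≈ 1.7943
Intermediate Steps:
20082/G + 10199/34936 = 20082/13367 + 10199/34936 = 837914785/466989512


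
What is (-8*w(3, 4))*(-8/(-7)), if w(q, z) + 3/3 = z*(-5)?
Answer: 192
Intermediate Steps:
w(q, z) = -1 - 5*z (w(q, z) = -1 + z*(-5) = -1 - 5*z)
(-8*w(3, 4))*(-8/(-7)) = (-8*(-1 - 5*4))*(-8/(-7)) = (-8*(-1 - 20))*(-8*(-1/7)) = -8*(-21)*(8/7) = 168*(8/7) = 192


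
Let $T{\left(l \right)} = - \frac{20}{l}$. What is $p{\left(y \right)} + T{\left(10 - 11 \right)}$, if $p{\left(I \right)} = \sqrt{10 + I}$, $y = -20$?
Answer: $20 + i \sqrt{10} \approx 20.0 + 3.1623 i$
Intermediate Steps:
$p{\left(y \right)} + T{\left(10 - 11 \right)} = \sqrt{10 - 20} - \frac{20}{10 - 11} = \sqrt{-10} - \frac{20}{10 - 11} = i \sqrt{10} - \frac{20}{-1} = i \sqrt{10} - -20 = i \sqrt{10} + 20 = 20 + i \sqrt{10}$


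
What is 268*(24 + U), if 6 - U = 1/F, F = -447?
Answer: 3594148/447 ≈ 8040.6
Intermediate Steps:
U = 2683/447 (U = 6 - 1/(-447) = 6 - 1*(-1/447) = 6 + 1/447 = 2683/447 ≈ 6.0022)
268*(24 + U) = 268*(24 + 2683/447) = 268*(13411/447) = 3594148/447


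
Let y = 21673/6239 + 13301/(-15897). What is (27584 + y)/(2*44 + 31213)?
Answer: 2736080819414/3104476469283 ≈ 0.88133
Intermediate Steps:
y = 261550742/99181383 (y = 21673*(1/6239) + 13301*(-1/15897) = 21673/6239 - 13301/15897 = 261550742/99181383 ≈ 2.6371)
(27584 + y)/(2*44 + 31213) = (27584 + 261550742/99181383)/(2*44 + 31213) = 2736080819414/(99181383*(88 + 31213)) = (2736080819414/99181383)/31301 = (2736080819414/99181383)*(1/31301) = 2736080819414/3104476469283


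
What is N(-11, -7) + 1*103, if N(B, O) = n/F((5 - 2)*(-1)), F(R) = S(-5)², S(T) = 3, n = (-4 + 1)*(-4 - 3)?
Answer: 316/3 ≈ 105.33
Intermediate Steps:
n = 21 (n = -3*(-7) = 21)
F(R) = 9 (F(R) = 3² = 9)
N(B, O) = 7/3 (N(B, O) = 21/9 = 21*(⅑) = 7/3)
N(-11, -7) + 1*103 = 7/3 + 1*103 = 7/3 + 103 = 316/3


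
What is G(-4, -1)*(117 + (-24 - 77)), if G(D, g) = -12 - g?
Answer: -176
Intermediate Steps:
G(-4, -1)*(117 + (-24 - 77)) = (-12 - 1*(-1))*(117 + (-24 - 77)) = (-12 + 1)*(117 - 101) = -11*16 = -176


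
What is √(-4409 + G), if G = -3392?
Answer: I*√7801 ≈ 88.323*I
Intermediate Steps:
√(-4409 + G) = √(-4409 - 3392) = √(-7801) = I*√7801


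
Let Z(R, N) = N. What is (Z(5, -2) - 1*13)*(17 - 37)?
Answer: 300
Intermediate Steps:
(Z(5, -2) - 1*13)*(17 - 37) = (-2 - 1*13)*(17 - 37) = (-2 - 13)*(-20) = -15*(-20) = 300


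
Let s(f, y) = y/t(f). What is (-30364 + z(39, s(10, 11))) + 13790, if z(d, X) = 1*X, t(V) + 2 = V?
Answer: -132581/8 ≈ -16573.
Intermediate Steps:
t(V) = -2 + V
s(f, y) = y/(-2 + f)
z(d, X) = X
(-30364 + z(39, s(10, 11))) + 13790 = (-30364 + 11/(-2 + 10)) + 13790 = (-30364 + 11/8) + 13790 = -242901/8 + 13790 = -132581/8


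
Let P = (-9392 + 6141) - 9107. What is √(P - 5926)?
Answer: 2*I*√4571 ≈ 135.22*I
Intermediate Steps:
P = -12358 (P = -3251 - 9107 = -12358)
√(P - 5926) = √(-12358 - 5926) = √(-18284) = 2*I*√4571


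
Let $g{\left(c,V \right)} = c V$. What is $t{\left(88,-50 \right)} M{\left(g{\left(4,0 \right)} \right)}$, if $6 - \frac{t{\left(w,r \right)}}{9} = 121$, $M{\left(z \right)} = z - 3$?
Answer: $3105$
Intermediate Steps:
$g{\left(c,V \right)} = V c$
$M{\left(z \right)} = -3 + z$
$t{\left(w,r \right)} = -1035$ ($t{\left(w,r \right)} = 54 - 1089 = -1035$)
$t{\left(88,-50 \right)} M{\left(g{\left(4,0 \right)} \right)} = - 1035 \left(-3 + 0 \cdot 4\right) = - 1035 \left(-3 + 0\right) = \left(-1035\right) \left(-3\right) = 3105$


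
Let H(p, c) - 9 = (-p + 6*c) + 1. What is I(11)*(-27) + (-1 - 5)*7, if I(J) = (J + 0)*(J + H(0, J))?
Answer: -25881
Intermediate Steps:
H(p, c) = 10 - p + 6*c (H(p, c) = 9 + ((-p + 6*c) + 1) = 9 + (1 - p + 6*c) = 10 - p + 6*c)
I(J) = J*(10 + 7*J) (I(J) = (J + 0)*(J + (10 - 1*0 + 6*J)) = J*(J + (10 + 0 + 6*J)) = J*(J + (10 + 6*J)) = J*(10 + 7*J))
I(11)*(-27) + (-1 - 5)*7 = (11*(10 + 7*11))*(-27) + (-1 - 5)*7 = (11*(10 + 77))*(-27) - 6*7 = (11*87)*(-27) - 42 = 957*(-27) - 42 = -25839 - 42 = -25881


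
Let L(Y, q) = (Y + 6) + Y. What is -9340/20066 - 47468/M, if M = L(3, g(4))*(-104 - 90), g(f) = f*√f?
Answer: 116343671/5839206 ≈ 19.925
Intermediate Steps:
g(f) = f^(3/2)
L(Y, q) = 6 + 2*Y (L(Y, q) = (6 + Y) + Y = 6 + 2*Y)
M = -2328 (M = (6 + 2*3)*(-104 - 90) = (6 + 6)*(-194) = 12*(-194) = -2328)
-9340/20066 - 47468/M = -9340/20066 - 47468/(-2328) = -9340*1/20066 - 47468*(-1/2328) = -4670/10033 + 11867/582 = 116343671/5839206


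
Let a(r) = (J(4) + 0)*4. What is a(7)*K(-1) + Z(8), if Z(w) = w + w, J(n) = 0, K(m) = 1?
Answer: 16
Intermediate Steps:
Z(w) = 2*w
a(r) = 0 (a(r) = (0 + 0)*4 = 0*4 = 0)
a(7)*K(-1) + Z(8) = 0*1 + 2*8 = 0 + 16 = 16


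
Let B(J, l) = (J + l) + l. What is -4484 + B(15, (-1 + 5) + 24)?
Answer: -4413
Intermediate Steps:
B(J, l) = J + 2*l
-4484 + B(15, (-1 + 5) + 24) = -4484 + (15 + 2*((-1 + 5) + 24)) = -4484 + (15 + 2*(4 + 24)) = -4484 + (15 + 2*28) = -4484 + (15 + 56) = -4484 + 71 = -4413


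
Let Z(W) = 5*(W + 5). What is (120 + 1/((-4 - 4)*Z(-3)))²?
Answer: 92140801/6400 ≈ 14397.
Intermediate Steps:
Z(W) = 25 + 5*W (Z(W) = 5*(5 + W) = 25 + 5*W)
(120 + 1/((-4 - 4)*Z(-3)))² = (120 + 1/((-4 - 4)*(25 + 5*(-3))))² = (120 + 1/(-8*(25 - 15)))² = (120 + 1/(-8*10))² = (120 + 1/(-80))² = (120 - 1/80)² = (9599/80)² = 92140801/6400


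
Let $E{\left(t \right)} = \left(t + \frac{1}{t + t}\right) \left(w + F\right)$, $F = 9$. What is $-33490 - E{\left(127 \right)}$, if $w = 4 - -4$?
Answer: $- \frac{9054863}{254} \approx -35649.0$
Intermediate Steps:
$w = 8$ ($w = 4 + 4 = 8$)
$E{\left(t \right)} = 17 t + \frac{17}{2 t}$ ($E{\left(t \right)} = \left(t + \frac{1}{t + t}\right) \left(8 + 9\right) = \left(t + \frac{1}{2 t}\right) 17 = 17 t + \frac{17}{2 t}$)
$-33490 - E{\left(127 \right)} = -33490 - \left(17 \cdot 127 + \frac{17}{2 \cdot 127}\right) = -33490 - \left(2159 + \frac{17}{2} \cdot \frac{1}{127}\right) = -33490 - \left(2159 + \frac{17}{254}\right) = -33490 - \frac{548403}{254} = - \frac{9054863}{254}$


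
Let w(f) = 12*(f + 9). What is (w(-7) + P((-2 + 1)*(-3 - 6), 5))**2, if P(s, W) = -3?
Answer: 441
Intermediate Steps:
w(f) = 108 + 12*f (w(f) = 12*(9 + f) = 108 + 12*f)
(w(-7) + P((-2 + 1)*(-3 - 6), 5))**2 = ((108 + 12*(-7)) - 3)**2 = ((108 - 84) - 3)**2 = (24 - 3)**2 = 21**2 = 441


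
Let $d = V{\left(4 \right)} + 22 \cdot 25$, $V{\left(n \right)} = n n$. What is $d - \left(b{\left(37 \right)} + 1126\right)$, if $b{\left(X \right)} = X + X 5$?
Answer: $-782$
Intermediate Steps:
$V{\left(n \right)} = n^{2}$
$b{\left(X \right)} = 6 X$ ($b{\left(X \right)} = X + 5 X = 6 X$)
$d = 566$ ($d = 4^{2} + 22 \cdot 25 = 16 + 550 = 566$)
$d - \left(b{\left(37 \right)} + 1126\right) = 566 - \left(6 \cdot 37 + 1126\right) = 566 - \left(222 + 1126\right) = 566 - 1348 = -782$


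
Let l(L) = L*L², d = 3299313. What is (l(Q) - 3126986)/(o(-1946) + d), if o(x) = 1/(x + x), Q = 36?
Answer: -2397728872/2568185239 ≈ -0.93363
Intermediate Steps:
l(L) = L³
o(x) = 1/(2*x)
(l(Q) - 3126986)/(o(-1946) + d) = (36³ - 3126986)/((½)/(-1946) + 3299313) = (46656 - 3126986)/((½)*(-1/1946) + 3299313) = -3080330/(-1/3892 + 3299313) = -3080330/12840926195/3892 = -3080330*3892/12840926195 = -2397728872/2568185239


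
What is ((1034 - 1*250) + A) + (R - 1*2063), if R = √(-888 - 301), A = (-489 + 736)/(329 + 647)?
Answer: -1248057/976 + I*√1189 ≈ -1278.7 + 34.482*I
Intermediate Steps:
A = 247/976 ≈ 0.25307
R = I*√1189 (R = √(-1189) = I*√1189 ≈ 34.482*I)
((1034 - 1*250) + A) + (R - 1*2063) = ((1034 - 1*250) + 247/976) + (I*√1189 - 1*2063) = ((1034 - 250) + 247/976) + (I*√1189 - 2063) = (784 + 247/976) + (-2063 + I*√1189) = 765431/976 + (-2063 + I*√1189) = -1248057/976 + I*√1189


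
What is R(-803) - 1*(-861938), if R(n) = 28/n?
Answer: 692136186/803 ≈ 8.6194e+5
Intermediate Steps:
R(-803) - 1*(-861938) = 28/(-803) - 1*(-861938) = 28*(-1/803) + 861938 = -28/803 + 861938 = 692136186/803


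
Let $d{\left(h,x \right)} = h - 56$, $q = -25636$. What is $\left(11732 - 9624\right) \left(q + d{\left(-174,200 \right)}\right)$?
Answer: $-54525528$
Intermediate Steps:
$d{\left(h,x \right)} = -56 + h$ ($d{\left(h,x \right)} = h - 56 = -56 + h$)
$\left(11732 - 9624\right) \left(q + d{\left(-174,200 \right)}\right) = \left(11732 - 9624\right) \left(-25636 - 230\right) = 2108 \left(-25636 - 230\right) = 2108 \left(-25866\right) = -54525528$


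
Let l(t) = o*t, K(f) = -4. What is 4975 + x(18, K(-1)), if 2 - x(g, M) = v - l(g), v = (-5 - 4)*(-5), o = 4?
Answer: 5004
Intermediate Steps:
v = 45 (v = -9*(-5) = 45)
l(t) = 4*t
x(g, M) = -43 + 4*g (x(g, M) = 2 - (45 - 4*g) = 2 + (-45 + 4*g) = -43 + 4*g)
4975 + x(18, K(-1)) = 4975 + (-43 + 4*18) = 4975 + (-43 + 72) = 4975 + 29 = 5004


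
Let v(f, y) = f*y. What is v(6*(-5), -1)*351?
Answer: 10530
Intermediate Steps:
v(6*(-5), -1)*351 = ((6*(-5))*(-1))*351 = -30*(-1)*351 = 30*351 = 10530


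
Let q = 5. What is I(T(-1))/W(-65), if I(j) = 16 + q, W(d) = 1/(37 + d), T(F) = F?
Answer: -588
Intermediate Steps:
I(j) = 21 (I(j) = 16 + 5 = 21)
I(T(-1))/W(-65) = 21/(1/(37 - 65)) = 21/(1/(-28)) = 21/(-1/28) = 21*(-28) = -588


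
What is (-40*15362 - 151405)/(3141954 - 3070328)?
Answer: -765885/71626 ≈ -10.693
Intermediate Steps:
(-40*15362 - 151405)/(3141954 - 3070328) = (-614480 - 151405)/71626 = -765885*1/71626 = -765885/71626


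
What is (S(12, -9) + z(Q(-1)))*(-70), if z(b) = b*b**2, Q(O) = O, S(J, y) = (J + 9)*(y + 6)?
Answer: 4480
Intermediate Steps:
S(J, y) = (6 + y)*(9 + J) (S(J, y) = (9 + J)*(6 + y) = (6 + y)*(9 + J))
z(b) = b**3
(S(12, -9) + z(Q(-1)))*(-70) = ((54 + 6*12 + 9*(-9) + 12*(-9)) + (-1)**3)*(-70) = ((54 + 72 - 81 - 108) - 1)*(-70) = (-63 - 1)*(-70) = -64*(-70) = 4480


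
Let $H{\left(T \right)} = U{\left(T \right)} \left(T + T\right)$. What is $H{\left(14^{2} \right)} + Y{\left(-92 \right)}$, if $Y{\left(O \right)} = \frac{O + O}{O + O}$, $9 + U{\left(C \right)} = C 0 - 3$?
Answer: $-4703$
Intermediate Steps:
$U{\left(C \right)} = -12$ ($U{\left(C \right)} = -9 + \left(C 0 - 3\right) = -9 + \left(0 - 3\right) = -9 - 3 = -12$)
$Y{\left(O \right)} = 1$ ($Y{\left(O \right)} = \frac{2 O}{2 O} = 2 O \frac{1}{2 O} = 1$)
$H{\left(T \right)} = - 24 T$ ($H{\left(T \right)} = - 12 \left(T + T\right) = - 12 \cdot 2 T = - 24 T$)
$H{\left(14^{2} \right)} + Y{\left(-92 \right)} = - 24 \cdot 14^{2} + 1 = \left(-24\right) 196 + 1 = -4704 + 1 = -4703$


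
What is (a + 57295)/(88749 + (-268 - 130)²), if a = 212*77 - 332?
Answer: 73287/247153 ≈ 0.29653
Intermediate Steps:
a = 15992 (a = 16324 - 332 = 15992)
(a + 57295)/(88749 + (-268 - 130)²) = (15992 + 57295)/(88749 + (-268 - 130)²) = 73287/(88749 + (-398)²) = 73287/(88749 + 158404) = 73287/247153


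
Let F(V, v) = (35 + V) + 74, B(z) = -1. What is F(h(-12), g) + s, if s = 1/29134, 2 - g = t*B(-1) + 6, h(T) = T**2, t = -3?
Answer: 7370903/29134 ≈ 253.00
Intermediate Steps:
g = -7 (g = 2 - (-3*(-1) + 6) = 2 - (3 + 6) = 2 - 1*9 = 2 - 9 = -7)
F(V, v) = 109 + V
s = 1/29134 ≈ 3.4324e-5
F(h(-12), g) + s = (109 + (-12)**2) + 1/29134 = (109 + 144) + 1/29134 = 253 + 1/29134 = 7370903/29134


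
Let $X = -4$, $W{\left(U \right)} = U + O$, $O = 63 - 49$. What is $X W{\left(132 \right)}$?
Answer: $-584$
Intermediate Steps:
$O = 14$
$W{\left(U \right)} = 14 + U$ ($W{\left(U \right)} = U + 14 = 14 + U$)
$X W{\left(132 \right)} = - 4 \left(14 + 132\right) = \left(-4\right) 146 = -584$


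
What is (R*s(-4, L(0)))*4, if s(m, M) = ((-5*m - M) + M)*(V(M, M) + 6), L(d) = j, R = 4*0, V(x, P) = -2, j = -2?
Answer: 0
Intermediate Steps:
R = 0
L(d) = -2
s(m, M) = -20*m (s(m, M) = ((-5*m - M) + M)*(-2 + 6) = ((-M - 5*m) + M)*4 = -5*m*4 = -20*m)
(R*s(-4, L(0)))*4 = (0*(-20*(-4)))*4 = (0*80)*4 = 0*4 = 0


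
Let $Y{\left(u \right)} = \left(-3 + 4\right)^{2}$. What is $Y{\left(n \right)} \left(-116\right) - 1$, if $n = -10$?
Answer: $-117$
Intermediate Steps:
$Y{\left(u \right)} = 1$ ($Y{\left(u \right)} = 1^{2} = 1$)
$Y{\left(n \right)} \left(-116\right) - 1 = 1 \left(-116\right) - 1 = -116 - 1 = -117$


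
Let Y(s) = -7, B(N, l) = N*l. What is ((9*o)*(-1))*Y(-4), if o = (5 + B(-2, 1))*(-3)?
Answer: -567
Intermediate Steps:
o = -9 (o = (5 - 2*1)*(-3) = (5 - 2)*(-3) = 3*(-3) = -9)
((9*o)*(-1))*Y(-4) = ((9*(-9))*(-1))*(-7) = -81*(-1)*(-7) = 81*(-7) = -567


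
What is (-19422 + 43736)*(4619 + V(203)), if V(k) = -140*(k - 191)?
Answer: 71458846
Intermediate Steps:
V(k) = 26740 - 140*k (V(k) = -140*(-191 + k) = 26740 - 140*k)
(-19422 + 43736)*(4619 + V(203)) = (-19422 + 43736)*(4619 + (26740 - 140*203)) = 24314*(4619 + (26740 - 28420)) = 24314*(4619 - 1680) = 24314*2939 = 71458846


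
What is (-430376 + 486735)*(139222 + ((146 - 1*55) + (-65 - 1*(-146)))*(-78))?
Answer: 7090300354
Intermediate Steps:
(-430376 + 486735)*(139222 + ((146 - 1*55) + (-65 - 1*(-146)))*(-78)) = 56359*(139222 + ((146 - 55) + (-65 + 146))*(-78)) = 56359*(139222 + (91 + 81)*(-78)) = 56359*(139222 + 172*(-78)) = 56359*(139222 - 13416) = 56359*125806 = 7090300354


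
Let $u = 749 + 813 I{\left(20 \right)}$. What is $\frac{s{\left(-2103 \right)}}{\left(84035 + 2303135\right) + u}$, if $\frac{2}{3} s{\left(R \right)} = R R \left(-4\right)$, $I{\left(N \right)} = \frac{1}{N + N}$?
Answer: $- \frac{353808720}{31839191} \approx -11.112$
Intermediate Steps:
$I{\left(N \right)} = \frac{1}{2 N}$
$s{\left(R \right)} = - 6 R^{2}$ ($s{\left(R \right)} = \frac{3 R R \left(-4\right)}{2} = \frac{3 R^{2} \left(-4\right)}{2} = \frac{3 \left(- 4 R^{2}\right)}{2} = - 6 R^{2}$)
$u = \frac{30773}{40}$ ($u = 749 + 813 \frac{1}{2 \cdot 20} = 749 + 813 \cdot \frac{1}{2} \cdot \frac{1}{20} = 749 + 813 \cdot \frac{1}{40} = 749 + \frac{813}{40} = \frac{30773}{40} \approx 769.33$)
$\frac{s{\left(-2103 \right)}}{\left(84035 + 2303135\right) + u} = \frac{\left(-6\right) \left(-2103\right)^{2}}{\left(84035 + 2303135\right) + \frac{30773}{40}} = \frac{\left(-6\right) 4422609}{2387170 + \frac{30773}{40}} = - \frac{26535654}{\frac{95517573}{40}} = \left(-26535654\right) \frac{40}{95517573} = - \frac{353808720}{31839191}$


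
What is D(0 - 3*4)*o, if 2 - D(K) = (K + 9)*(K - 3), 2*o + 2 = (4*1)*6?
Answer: -473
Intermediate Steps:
o = 11 (o = -1 + ((4*1)*6)/2 = -1 + (4*6)/2 = -1 + (½)*24 = -1 + 12 = 11)
D(K) = 2 - (-3 + K)*(9 + K) (D(K) = 2 - (K + 9)*(K - 3) = 2 - (9 + K)*(-3 + K) = 2 - (-3 + K)*(9 + K))
D(0 - 3*4)*o = (29 - (0 - 3*4)² - 6*(0 - 3*4))*11 = (29 - (0 - 12)² - 6*(0 - 12))*11 = (29 - 1*(-12)² - 6*(-12))*11 = (29 - 1*144 + 72)*11 = (29 - 144 + 72)*11 = -43*11 = -473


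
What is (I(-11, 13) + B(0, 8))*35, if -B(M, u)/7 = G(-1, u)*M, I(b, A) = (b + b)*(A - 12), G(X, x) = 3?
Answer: -770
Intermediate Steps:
I(b, A) = 2*b*(-12 + A) (I(b, A) = (2*b)*(-12 + A) = 2*b*(-12 + A))
B(M, u) = -21*M
(I(-11, 13) + B(0, 8))*35 = (2*(-11)*(-12 + 13) - 21*0)*35 = (2*(-11)*1 + 0)*35 = (-22 + 0)*35 = -22*35 = -770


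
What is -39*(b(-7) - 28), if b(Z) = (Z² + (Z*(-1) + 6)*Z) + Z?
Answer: 3003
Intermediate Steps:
b(Z) = Z + Z² + Z*(6 - Z) (b(Z) = (Z² + (-Z + 6)*Z) + Z = (Z² + (6 - Z)*Z) + Z = (Z² + Z*(6 - Z)) + Z = Z + Z² + Z*(6 - Z))
-39*(b(-7) - 28) = -39*(7*(-7) - 28) = -39*(-49 - 28) = -39*(-77) = 3003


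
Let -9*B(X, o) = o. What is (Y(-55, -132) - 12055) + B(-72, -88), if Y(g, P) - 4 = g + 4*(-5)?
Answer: -109046/9 ≈ -12116.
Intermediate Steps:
Y(g, P) = -16 + g (Y(g, P) = 4 + (g + 4*(-5)) = 4 + (g - 20) = 4 + (-20 + g) = -16 + g)
B(X, o) = -o/9
(Y(-55, -132) - 12055) + B(-72, -88) = ((-16 - 55) - 12055) - ⅑*(-88) = (-71 - 12055) + 88/9 = -12126 + 88/9 = -109046/9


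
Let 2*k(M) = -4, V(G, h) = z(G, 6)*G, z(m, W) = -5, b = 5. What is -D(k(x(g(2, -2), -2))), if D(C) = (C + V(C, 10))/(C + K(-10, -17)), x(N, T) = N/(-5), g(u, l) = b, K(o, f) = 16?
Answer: -4/7 ≈ -0.57143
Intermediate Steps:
g(u, l) = 5
x(N, T) = -N/5 (x(N, T) = N*(-⅕) = -N/5)
V(G, h) = -5*G
k(M) = -2 (k(M) = (½)*(-4) = -2)
D(C) = -4*C/(16 + C) (D(C) = (C - 5*C)/(C + 16) = (-4*C)/(16 + C) = -4*C/(16 + C))
-D(k(x(g(2, -2), -2))) = -(-4)*(-2)/(16 - 2) = -(-4)*(-2)/14 = -1*4/7 = -4/7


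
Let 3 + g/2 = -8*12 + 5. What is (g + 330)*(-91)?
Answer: -12922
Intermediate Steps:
g = -188 (g = -6 + 2*(-8*12 + 5) = -6 + 2*(-96 + 5) = -6 + 2*(-91) = -6 - 182 = -188)
(g + 330)*(-91) = (-188 + 330)*(-91) = 142*(-91) = -12922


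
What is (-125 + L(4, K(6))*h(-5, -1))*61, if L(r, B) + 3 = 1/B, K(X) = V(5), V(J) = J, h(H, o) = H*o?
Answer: -8479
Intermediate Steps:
K(X) = 5
L(r, B) = -3 + 1/B
(-125 + L(4, K(6))*h(-5, -1))*61 = (-125 + (-3 + 1/5)*(-5*(-1)))*61 = (-125 + (-3 + ⅕)*5)*61 = (-125 - 14/5*5)*61 = (-125 - 14)*61 = -139*61 = -8479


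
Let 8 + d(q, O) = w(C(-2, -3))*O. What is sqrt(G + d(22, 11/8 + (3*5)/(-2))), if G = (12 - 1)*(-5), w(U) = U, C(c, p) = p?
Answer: I*sqrt(714)/4 ≈ 6.6802*I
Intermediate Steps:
d(q, O) = -8 - 3*O
G = -55 (G = 11*(-5) = -55)
sqrt(G + d(22, 11/8 + (3*5)/(-2))) = sqrt(-55 + (-8 - 3*(11/8 + (3*5)/(-2)))) = sqrt(-55 + (-8 - 3*(11*(1/8) + 15*(-1/2)))) = sqrt(-55 + (-8 - 3*(11/8 - 15/2))) = sqrt(-55 + (-8 - 3*(-49/8))) = sqrt(-55 + (-8 + 147/8)) = sqrt(-55 + 83/8) = sqrt(-357/8) = I*sqrt(714)/4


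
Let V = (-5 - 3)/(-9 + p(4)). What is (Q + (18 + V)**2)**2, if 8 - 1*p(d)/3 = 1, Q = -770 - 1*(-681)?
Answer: 3621409/81 ≈ 44709.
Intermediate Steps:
Q = -89 (Q = -770 + 681 = -89)
p(d) = 21 (p(d) = 24 - 3*1 = 24 - 3 = 21)
V = -2/3 (V = (-5 - 3)/(-9 + 21) = -8/12 = -8*1/12 = -2/3 ≈ -0.66667)
(Q + (18 + V)**2)**2 = (-89 + (18 - 2/3)**2)**2 = (-89 + (52/3)**2)**2 = (-89 + 2704/9)**2 = (1903/9)**2 = 3621409/81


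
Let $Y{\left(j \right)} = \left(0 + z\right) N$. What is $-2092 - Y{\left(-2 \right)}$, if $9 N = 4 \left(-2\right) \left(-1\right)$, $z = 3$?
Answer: $- \frac{6284}{3} \approx -2094.7$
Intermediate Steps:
$N = \frac{8}{9}$ ($N = \frac{4 \left(-2\right) \left(-1\right)}{9} = \frac{\left(-8\right) \left(-1\right)}{9} = \frac{1}{9} \cdot 8 = \frac{8}{9} \approx 0.88889$)
$Y{\left(j \right)} = \frac{8}{3}$ ($Y{\left(j \right)} = \left(0 + 3\right) \frac{8}{9} = 3 \cdot \frac{8}{9} = \frac{8}{3}$)
$-2092 - Y{\left(-2 \right)} = -2092 - \frac{8}{3} = - \frac{6284}{3}$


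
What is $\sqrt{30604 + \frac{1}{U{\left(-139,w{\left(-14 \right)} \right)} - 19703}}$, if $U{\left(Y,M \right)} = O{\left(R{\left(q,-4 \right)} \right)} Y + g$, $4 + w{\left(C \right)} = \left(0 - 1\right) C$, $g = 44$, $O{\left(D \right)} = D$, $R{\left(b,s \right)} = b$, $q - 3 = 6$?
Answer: $\frac{\sqrt{13380928751490}}{20910} \approx 174.94$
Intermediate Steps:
$q = 9$ ($q = 3 + 6 = 9$)
$w{\left(C \right)} = -4 - C$ ($w{\left(C \right)} = -4 + \left(0 - 1\right) C = -4 - C$)
$U{\left(Y,M \right)} = 44 + 9 Y$ ($U{\left(Y,M \right)} = 9 Y + 44 = 44 + 9 Y$)
$\sqrt{30604 + \frac{1}{U{\left(-139,w{\left(-14 \right)} \right)} - 19703}} = \sqrt{30604 + \frac{1}{\left(44 + 9 \left(-139\right)\right) - 19703}} = \sqrt{30604 + \frac{1}{\left(44 - 1251\right) - 19703}} = \sqrt{30604 + \frac{1}{-1207 - 19703}} = \sqrt{30604 + \frac{1}{-20910}} = \sqrt{30604 - \frac{1}{20910}} = \sqrt{\frac{639929639}{20910}} = \frac{\sqrt{13380928751490}}{20910}$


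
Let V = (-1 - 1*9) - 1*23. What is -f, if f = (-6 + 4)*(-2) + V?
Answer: 29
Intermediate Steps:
V = -33 (V = (-1 - 9) - 23 = -10 - 23 = -33)
f = -29 (f = (-6 + 4)*(-2) - 33 = -2*(-2) - 33 = 4 - 33 = -29)
-f = -1*(-29) = 29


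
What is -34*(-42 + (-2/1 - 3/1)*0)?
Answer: 1428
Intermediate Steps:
-34*(-42 + (-2/1 - 3/1)*0) = -34*(-42 + (-2*1 - 3*1)*0) = -34*(-42 + (-2 - 3)*0) = -34*(-42 - 5*0) = -34*(-42 + 0) = -34*(-42) = 1428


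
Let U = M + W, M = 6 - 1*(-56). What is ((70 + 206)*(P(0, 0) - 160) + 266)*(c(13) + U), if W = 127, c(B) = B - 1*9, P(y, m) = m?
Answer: -8471542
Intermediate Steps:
M = 62 (M = 6 + 56 = 62)
c(B) = -9 + B (c(B) = B - 9 = -9 + B)
U = 189 (U = 62 + 127 = 189)
((70 + 206)*(P(0, 0) - 160) + 266)*(c(13) + U) = ((70 + 206)*(0 - 160) + 266)*((-9 + 13) + 189) = (276*(-160) + 266)*(4 + 189) = (-44160 + 266)*193 = -43894*193 = -8471542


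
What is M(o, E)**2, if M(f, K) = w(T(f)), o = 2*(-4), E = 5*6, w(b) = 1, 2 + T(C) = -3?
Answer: 1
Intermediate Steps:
T(C) = -5 (T(C) = -2 - 3 = -5)
E = 30
o = -8
M(f, K) = 1
M(o, E)**2 = 1**2 = 1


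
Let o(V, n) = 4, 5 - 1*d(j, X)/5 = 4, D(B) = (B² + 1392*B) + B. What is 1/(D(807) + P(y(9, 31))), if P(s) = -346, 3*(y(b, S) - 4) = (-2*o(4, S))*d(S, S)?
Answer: 1/1775054 ≈ 5.6336e-7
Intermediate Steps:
D(B) = B² + 1393*B
d(j, X) = 5 (d(j, X) = 25 - 5*4 = 25 - 20 = 5)
y(b, S) = -28/3 (y(b, S) = 4 + (-2*4*5)/3 = 4 + (-8*5)/3 = 4 + (⅓)*(-40) = 4 - 40/3 = -28/3)
1/(D(807) + P(y(9, 31))) = 1/(807*(1393 + 807) - 346) = 1/(807*2200 - 346) = 1/(1775400 - 346) = 1/1775054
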